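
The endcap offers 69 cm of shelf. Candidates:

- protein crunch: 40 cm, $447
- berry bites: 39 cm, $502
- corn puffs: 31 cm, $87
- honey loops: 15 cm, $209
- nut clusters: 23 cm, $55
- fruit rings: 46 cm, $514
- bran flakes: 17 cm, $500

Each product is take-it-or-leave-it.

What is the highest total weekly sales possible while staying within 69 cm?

1014

Ranking by ratio (weekly sales/cm): bran flakes 29.41, honey loops 13.93, berry bites 12.87, protein crunch 11.18.
Taking the top-ratio products first gives corn puffs + honey loops + bran flakes for 796 (63 cm).
Replace corn puffs and honey loops with fruit rings: the trade gains 218 net, giving 1014 at 63 cm.
Runner-up berry bites + bran flakes tops out at 1002.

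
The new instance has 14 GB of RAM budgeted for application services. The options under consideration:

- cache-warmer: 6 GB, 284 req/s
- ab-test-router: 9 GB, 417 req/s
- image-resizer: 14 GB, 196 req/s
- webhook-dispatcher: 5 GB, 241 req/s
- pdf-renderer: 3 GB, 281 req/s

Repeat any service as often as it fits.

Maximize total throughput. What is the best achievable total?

1124

By throughput per GB: pdf-renderer 93.67, webhook-dispatcher 48.20, cache-warmer 47.33, ab-test-router 46.33 lead.
Taking 4×pdf-renderer: 12 GB used, 1124 in throughput.
The spare 2 GB is too small for any remaining service, and no exchange beats 1124.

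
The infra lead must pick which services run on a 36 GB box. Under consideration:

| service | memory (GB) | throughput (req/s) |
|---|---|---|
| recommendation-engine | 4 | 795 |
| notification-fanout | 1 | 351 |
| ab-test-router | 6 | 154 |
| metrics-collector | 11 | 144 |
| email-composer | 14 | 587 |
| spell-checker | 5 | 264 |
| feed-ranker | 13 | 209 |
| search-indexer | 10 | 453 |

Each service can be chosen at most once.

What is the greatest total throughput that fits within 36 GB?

The ratio ordering already packs tightly: recommendation-engine + notification-fanout + email-composer + spell-checker + search-indexer, 34 GB, 2450.

2450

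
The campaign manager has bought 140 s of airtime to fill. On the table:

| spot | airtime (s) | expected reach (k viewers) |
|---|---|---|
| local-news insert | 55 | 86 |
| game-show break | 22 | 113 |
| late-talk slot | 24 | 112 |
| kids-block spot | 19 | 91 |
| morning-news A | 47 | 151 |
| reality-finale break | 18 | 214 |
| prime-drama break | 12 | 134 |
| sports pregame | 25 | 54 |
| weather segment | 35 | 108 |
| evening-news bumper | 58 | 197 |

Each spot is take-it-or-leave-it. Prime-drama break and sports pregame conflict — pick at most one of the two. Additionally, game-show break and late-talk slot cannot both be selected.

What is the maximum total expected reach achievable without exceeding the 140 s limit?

749

Game-show break + kids-block spot + reality-finale break + prime-drama break + evening-news bumper uses 129 of the 140 s and totals 749.
Every other selection either busts 140 s or breaks a pairing rule or fails to beat 749.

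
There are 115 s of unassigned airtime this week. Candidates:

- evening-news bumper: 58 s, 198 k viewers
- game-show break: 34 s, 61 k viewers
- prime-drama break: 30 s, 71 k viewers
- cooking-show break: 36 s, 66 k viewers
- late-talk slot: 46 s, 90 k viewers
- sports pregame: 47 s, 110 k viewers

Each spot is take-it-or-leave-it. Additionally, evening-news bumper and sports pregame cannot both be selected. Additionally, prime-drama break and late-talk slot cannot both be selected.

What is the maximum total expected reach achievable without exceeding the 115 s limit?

Greedy by ratio would take evening-news bumper + prime-drama break: 88 s used, total 269.
Replace prime-drama break with late-talk slot: the trade gains 19 net, giving 288 at 104 s.
The spare 11 s is too small for any remaining spot, and no feasible exchange beats 288.

288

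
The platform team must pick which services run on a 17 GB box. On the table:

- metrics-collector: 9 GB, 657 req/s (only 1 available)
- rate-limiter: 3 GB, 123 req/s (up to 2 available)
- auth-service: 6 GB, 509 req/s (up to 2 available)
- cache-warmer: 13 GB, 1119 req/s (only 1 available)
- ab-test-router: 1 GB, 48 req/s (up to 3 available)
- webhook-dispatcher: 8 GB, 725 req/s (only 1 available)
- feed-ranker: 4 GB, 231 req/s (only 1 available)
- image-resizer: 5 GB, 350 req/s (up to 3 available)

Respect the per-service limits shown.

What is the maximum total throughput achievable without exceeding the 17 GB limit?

1382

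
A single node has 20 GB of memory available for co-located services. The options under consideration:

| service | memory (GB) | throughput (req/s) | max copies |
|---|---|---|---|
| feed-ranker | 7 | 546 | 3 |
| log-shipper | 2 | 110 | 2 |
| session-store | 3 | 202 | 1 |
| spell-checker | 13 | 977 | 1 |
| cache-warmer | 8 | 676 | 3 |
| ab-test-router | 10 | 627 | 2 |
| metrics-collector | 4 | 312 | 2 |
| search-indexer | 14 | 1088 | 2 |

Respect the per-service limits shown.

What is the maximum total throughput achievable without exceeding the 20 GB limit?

1664

Taking 2×cache-warmer + metrics-collector: 20 GB used, 1664 in throughput.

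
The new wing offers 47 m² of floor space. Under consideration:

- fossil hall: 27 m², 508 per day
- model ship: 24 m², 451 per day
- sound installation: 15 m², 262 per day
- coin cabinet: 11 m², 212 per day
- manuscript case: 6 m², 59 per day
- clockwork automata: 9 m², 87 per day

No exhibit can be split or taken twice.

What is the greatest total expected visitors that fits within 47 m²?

807

A density-first pass picks fossil hall + coin cabinet + manuscript case — 779 at 44 m².
The 6 m² tied up in manuscript case is better spent on clockwork automata — total rises to 807 (47 m²).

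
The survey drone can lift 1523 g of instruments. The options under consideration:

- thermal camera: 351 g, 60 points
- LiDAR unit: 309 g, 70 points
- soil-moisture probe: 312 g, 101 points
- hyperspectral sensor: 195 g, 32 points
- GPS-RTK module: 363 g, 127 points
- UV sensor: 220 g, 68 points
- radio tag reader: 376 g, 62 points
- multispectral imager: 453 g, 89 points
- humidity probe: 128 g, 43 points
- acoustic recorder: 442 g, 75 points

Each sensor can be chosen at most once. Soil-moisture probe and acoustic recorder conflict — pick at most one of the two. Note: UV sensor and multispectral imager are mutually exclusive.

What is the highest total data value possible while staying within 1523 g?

409

LiDAR unit + soil-moisture probe + GPS-RTK module + UV sensor + humidity probe uses 1332 of the 1523 g and totals 409.
The closest alternative, LiDAR unit + soil-moisture probe + GPS-RTK module + radio tag reader + humidity probe, reaches only 403.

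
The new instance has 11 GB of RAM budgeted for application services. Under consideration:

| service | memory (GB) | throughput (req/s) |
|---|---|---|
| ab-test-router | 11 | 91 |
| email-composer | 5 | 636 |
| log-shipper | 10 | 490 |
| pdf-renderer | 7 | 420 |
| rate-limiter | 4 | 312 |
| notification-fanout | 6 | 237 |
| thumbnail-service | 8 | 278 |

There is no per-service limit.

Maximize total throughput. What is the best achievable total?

Density check — email-composer 127.20, rate-limiter 78.00, pdf-renderer 60.00 are the best per GB.
The ratio ordering already packs tightly: 2×email-composer, 10 GB, 1272.

1272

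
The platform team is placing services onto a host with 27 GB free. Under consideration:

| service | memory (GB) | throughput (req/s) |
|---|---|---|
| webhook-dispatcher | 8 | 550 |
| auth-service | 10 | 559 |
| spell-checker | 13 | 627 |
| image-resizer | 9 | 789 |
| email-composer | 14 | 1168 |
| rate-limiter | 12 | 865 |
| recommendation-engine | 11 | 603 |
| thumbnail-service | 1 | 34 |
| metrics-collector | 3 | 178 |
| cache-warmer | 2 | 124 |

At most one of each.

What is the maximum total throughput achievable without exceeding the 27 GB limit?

Density check — image-resizer 87.67, email-composer 83.43, rate-limiter 72.08, webhook-dispatcher 68.75 are the best per GB.
A density-first pass picks image-resizer + email-composer + thumbnail-service + cache-warmer — 2115 at 26 GB.
The 2 GB tied up in cache-warmer is better spent on metrics-collector — total rises to 2169 (27 GB).
Runner-up image-resizer + email-composer + metrics-collector tops out at 2135.

2169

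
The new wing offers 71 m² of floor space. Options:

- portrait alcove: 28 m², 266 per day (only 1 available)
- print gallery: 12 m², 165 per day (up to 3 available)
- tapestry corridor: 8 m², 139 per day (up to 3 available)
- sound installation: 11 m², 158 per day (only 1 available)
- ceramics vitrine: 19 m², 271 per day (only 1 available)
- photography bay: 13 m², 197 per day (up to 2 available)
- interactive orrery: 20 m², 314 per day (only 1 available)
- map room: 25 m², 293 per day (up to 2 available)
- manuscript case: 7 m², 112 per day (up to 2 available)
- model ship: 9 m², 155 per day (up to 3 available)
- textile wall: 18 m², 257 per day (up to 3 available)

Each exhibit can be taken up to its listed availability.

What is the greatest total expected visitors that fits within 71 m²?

1196

The ratio heuristic lands on 3×tapestry corridor + 2×manuscript case + 3×model ship (1106) but leaves 6 m² idle.
Dropping 2×manuscript case frees 14 m²; slotting in interactive orrery (20 m²) lifts the total to 1196 at 71 m².
Nothing else within 71 m² beats 1196.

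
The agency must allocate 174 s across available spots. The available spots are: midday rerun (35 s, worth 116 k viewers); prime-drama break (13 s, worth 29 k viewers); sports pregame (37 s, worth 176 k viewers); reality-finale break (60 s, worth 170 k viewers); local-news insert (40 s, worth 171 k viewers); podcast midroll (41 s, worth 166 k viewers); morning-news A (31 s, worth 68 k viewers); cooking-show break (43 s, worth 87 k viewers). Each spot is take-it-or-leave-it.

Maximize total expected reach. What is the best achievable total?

658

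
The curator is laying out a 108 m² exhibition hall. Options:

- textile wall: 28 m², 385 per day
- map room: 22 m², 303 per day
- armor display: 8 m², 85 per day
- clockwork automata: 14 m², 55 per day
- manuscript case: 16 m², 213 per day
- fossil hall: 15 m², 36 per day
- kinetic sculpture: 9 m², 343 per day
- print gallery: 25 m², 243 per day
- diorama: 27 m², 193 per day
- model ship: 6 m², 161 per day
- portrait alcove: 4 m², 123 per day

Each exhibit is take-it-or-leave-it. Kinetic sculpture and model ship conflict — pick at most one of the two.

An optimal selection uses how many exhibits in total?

Optimal total is 1610.
For example textile wall + map room + manuscript case + kinetic sculpture + print gallery + portrait alcove achieves it, using 104 m².
Any selection reaching 1610 contains exactly 6 exhibits.

6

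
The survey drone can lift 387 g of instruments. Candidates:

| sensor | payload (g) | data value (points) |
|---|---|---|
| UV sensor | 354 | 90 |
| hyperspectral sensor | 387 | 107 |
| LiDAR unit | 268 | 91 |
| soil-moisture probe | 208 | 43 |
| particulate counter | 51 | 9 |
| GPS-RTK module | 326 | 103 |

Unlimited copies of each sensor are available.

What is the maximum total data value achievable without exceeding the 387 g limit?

112

A density-first pass picks LiDAR unit + 2×particulate counter — 109 at 370 g.
Replace LiDAR unit and particulate counter with GPS-RTK module: the trade gains 3 net, giving 112 at 377 g.
No other feasible combination exceeds 112.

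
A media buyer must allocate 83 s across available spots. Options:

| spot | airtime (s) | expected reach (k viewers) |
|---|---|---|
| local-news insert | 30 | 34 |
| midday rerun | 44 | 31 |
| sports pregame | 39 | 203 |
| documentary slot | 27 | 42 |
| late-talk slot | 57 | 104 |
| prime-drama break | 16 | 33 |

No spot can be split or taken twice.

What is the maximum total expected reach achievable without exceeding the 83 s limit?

278

Best packing: sports pregame + documentary slot + prime-drama break — 82 s, 278 total.
That's the maximum — no swap from here does better than 278.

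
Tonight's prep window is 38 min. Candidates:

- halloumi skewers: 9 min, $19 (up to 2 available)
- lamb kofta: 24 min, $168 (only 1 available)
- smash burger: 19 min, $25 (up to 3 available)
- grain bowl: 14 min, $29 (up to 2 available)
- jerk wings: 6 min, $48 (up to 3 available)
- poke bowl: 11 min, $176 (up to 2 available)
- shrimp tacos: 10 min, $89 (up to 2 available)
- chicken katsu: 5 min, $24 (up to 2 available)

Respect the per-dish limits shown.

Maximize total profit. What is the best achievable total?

489

Density check — poke bowl 16.00, shrimp tacos 8.90, jerk wings 8.00 are the best per min.
Taking jerk wings + 2×poke bowl + shrimp tacos: 38 min used, 489 in profit.
That's the maximum — no swap from here does better than 489.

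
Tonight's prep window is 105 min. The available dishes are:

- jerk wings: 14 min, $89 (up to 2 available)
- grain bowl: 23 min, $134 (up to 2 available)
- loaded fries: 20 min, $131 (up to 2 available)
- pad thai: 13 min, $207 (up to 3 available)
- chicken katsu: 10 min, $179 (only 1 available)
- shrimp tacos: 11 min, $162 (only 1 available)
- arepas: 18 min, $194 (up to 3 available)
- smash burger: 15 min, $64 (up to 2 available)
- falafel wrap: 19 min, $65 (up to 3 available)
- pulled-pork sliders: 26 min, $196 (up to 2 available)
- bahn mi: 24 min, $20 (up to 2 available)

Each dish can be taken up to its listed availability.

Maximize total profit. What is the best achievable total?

1382

A density-first pass picks 3×pad thai + chicken katsu + shrimp tacos + 2×arepas — 1350 at 96 min.
The 11 min tied up in shrimp tacos is better spent on arepas — total rises to 1382 (103 min).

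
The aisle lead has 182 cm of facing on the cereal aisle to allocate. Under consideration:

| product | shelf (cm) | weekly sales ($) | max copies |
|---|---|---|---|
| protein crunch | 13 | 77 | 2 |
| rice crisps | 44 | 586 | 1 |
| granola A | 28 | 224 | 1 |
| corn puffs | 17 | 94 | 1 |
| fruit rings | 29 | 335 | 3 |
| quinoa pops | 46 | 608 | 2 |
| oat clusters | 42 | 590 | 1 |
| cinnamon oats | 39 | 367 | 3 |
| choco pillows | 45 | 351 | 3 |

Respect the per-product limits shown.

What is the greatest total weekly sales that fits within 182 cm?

2392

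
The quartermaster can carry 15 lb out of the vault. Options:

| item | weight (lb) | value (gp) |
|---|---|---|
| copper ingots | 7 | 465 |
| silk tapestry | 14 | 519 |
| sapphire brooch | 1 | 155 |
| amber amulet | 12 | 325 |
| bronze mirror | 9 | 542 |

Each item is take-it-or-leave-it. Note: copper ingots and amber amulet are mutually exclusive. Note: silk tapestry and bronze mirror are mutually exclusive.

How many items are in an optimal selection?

2

The maximum value within 15 lb is 697.
sapphire brooch + bronze mirror hits 697 at 10 lb.
Any selection reaching 697 contains exactly 2 items.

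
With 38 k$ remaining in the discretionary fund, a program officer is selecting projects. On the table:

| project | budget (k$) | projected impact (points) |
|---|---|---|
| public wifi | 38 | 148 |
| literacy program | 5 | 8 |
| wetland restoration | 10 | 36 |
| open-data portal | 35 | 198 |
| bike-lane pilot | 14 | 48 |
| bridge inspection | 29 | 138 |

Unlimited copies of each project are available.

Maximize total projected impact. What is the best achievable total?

The ratio ordering already packs tightly: open-data portal, 35 k$, 198.
No other feasible combination exceeds 198.

198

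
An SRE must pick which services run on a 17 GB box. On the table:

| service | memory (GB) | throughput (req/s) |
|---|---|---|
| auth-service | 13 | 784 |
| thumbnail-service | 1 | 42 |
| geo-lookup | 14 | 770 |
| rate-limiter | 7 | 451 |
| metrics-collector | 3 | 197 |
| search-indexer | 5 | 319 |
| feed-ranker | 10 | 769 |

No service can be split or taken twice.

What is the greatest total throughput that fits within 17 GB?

1220

Taking the top-ratio services first gives thumbnail-service + metrics-collector + feed-ranker for 1008 (14 GB).
Dropping thumbnail-service and metrics-collector frees 4 GB; slotting in rate-limiter (7 GB) lifts the total to 1220 at 17 GB.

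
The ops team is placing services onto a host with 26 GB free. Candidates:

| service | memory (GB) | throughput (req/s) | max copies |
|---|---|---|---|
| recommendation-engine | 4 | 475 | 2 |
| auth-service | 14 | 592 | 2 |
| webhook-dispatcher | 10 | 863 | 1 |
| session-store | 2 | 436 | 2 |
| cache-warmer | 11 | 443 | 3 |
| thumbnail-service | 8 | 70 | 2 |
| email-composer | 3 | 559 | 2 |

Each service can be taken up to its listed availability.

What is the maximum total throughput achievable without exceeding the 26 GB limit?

3367

Greedy by ratio would take 2×recommendation-engine + 2×session-store + thumbnail-service + 2×email-composer: 26 GB used, total 3010.
The 10 GB tied up in session-store and thumbnail-service is better spent on webhook-dispatcher — total rises to 3367 (26 GB).
No other feasible combination exceeds 3367.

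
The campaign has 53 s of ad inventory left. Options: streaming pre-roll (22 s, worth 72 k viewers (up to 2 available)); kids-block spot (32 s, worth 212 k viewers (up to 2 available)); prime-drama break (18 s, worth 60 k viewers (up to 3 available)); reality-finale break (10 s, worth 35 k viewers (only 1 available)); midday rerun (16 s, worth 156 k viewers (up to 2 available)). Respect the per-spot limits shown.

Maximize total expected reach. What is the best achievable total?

372

By expected reach per s: midday rerun 9.75, kids-block spot 6.62, reality-finale break 3.50, prime-drama break 3.33 lead.
A density-first pass picks reality-finale break + 2×midday rerun — 347 at 42 s.
Replace reality-finale break with prime-drama break: the trade gains 25 net, giving 372 at 50 s.
Nothing else within 53 s beats 372.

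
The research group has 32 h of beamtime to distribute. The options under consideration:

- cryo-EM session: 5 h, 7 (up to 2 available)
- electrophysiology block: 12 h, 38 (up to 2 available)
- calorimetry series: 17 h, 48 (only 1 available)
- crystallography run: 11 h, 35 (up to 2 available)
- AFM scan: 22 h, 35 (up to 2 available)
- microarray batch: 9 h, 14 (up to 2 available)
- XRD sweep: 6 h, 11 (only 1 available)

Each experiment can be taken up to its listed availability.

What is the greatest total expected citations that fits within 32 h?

87

Ranking by ratio (expected citations/h): crystallography run 3.18, electrophysiology block 3.17, calorimetry series 2.82, XRD sweep 1.83.
Taking the top-ratio experiments first gives 2×crystallography run + XRD sweep for 81 (28 h).
Replace 2×crystallography run with 2×electrophysiology block: the trade gains 6 net, giving 87 at 30 h.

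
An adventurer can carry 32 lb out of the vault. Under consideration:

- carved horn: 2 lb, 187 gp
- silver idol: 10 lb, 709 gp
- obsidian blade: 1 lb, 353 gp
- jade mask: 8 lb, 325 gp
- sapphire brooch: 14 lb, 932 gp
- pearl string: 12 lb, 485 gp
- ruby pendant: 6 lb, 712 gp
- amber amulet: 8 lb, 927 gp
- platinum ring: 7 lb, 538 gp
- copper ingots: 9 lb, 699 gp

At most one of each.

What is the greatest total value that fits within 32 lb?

Taking the top-ratio items first gives carved horn + obsidian blade + ruby pendant + amber amulet + copper ingots for 2878 (26 lb).
Dropping carved horn and copper ingots frees 11 lb; slotting in silver idol + platinum ring (17 lb) lifts the total to 3239 at 32 lb.
No other feasible combination exceeds 3239.

3239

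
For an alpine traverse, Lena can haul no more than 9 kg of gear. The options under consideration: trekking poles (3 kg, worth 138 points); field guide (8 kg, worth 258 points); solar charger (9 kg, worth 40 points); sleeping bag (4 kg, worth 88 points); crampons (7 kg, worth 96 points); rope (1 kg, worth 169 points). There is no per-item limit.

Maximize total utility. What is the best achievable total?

1521

By utility per kg: rope 169.00, trekking poles 46.00, field guide 32.25 lead.
9×rope uses 9 of the 9 kg and totals 1521.
No other feasible combination exceeds 1521.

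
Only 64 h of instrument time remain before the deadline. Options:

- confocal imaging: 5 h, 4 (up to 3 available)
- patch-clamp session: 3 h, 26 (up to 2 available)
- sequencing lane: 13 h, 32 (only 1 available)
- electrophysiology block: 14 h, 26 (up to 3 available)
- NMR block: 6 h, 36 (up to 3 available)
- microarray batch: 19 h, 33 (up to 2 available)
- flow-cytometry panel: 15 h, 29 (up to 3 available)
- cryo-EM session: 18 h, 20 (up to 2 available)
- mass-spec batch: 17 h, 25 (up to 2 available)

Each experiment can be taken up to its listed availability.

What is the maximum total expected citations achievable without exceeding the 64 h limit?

Ranking by ratio (expected citations/h): patch-clamp session 8.67, NMR block 6.00, sequencing lane 2.46, flow-cytometry panel 1.93.
Best packing: 2×confocal imaging + 2×patch-clamp session + sequencing lane + 3×NMR block + flow-cytometry panel — 62 h, 229 total.
Every other selection either busts 64 h or exceeds an availability limit or fails to beat 229.

229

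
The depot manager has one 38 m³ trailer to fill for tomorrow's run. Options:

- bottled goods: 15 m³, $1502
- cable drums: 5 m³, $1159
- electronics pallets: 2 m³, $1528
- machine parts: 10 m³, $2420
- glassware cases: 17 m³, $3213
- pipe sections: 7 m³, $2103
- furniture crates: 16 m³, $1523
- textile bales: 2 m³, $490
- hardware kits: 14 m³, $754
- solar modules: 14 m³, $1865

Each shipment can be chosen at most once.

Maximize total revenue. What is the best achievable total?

9754

Greedy by ratio would take cable drums + electronics pallets + machine parts + pipe sections + textile bales: 26 m³ used, total 7700.
Dropping cable drums frees 5 m³; slotting in glassware cases (17 m³) lifts the total to 9754 at 38 m³.
An exhaustive check of the 1024 subsets confirms 9754.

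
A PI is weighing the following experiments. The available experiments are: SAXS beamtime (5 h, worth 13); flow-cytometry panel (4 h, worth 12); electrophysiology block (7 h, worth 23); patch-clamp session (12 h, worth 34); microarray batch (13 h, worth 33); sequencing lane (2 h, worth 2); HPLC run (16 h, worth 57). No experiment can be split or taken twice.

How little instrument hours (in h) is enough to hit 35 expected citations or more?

11

Look for the lowest-instrument combination reaching 35.
flow-cytometry panel + electrophysiology block reaches 35 using 11 h.
Below 11 h the best achievable stays under 35.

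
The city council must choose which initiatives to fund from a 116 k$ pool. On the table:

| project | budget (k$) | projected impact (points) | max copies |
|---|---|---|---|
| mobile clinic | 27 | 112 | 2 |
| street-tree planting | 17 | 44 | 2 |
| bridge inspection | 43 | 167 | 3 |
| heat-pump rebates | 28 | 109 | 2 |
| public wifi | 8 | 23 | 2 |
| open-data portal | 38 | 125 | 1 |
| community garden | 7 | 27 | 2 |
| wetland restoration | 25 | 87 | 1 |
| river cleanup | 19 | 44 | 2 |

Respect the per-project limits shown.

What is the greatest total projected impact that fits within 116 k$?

447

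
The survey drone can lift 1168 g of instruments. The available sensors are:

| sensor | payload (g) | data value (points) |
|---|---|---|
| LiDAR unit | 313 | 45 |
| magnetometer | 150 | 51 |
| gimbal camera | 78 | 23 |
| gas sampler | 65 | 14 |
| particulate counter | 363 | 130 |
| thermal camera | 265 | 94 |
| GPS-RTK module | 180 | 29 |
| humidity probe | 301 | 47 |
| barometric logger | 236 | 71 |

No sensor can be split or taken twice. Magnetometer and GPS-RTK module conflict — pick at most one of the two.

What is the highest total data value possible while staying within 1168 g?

383

Density check — particulate counter 0.36, thermal camera 0.35, magnetometer 0.34 are the best per g.
Taking magnetometer + gimbal camera + gas sampler + particulate counter + thermal camera + barometric logger: 1157 g used, 383 in data value.
That's the maximum — no feasible swap from here does better than 383.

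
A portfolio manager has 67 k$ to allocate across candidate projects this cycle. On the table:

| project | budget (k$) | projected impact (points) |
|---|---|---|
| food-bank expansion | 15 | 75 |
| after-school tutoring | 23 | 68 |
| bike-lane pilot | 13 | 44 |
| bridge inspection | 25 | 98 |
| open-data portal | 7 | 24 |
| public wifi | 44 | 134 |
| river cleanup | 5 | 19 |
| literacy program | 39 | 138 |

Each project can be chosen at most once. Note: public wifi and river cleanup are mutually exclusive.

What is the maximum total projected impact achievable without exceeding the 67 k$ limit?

The ratio ordering already packs tightly: food-bank expansion + bike-lane pilot + bridge inspection + open-data portal + river cleanup, 65 k$, 260.
An exhaustive check of the 256 subsets confirms 260.

260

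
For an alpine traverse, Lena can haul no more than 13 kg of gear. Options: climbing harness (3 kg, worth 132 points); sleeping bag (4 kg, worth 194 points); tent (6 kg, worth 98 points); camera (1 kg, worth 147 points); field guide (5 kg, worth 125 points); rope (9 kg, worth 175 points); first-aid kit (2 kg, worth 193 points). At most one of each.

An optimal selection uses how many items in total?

The maximum utility within 13 kg is 666.
One optimal bundle: climbing harness + sleeping bag + camera + first-aid kit (10 kg).
Every optimal selection uses 4 items.

4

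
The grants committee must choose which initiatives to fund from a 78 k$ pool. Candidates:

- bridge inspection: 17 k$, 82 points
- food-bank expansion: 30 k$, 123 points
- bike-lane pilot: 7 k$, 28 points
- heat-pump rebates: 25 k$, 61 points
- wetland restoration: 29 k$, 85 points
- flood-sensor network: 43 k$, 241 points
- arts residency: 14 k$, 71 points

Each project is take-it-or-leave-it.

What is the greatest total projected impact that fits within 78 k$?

394

Best packing: bridge inspection + flood-sensor network + arts residency — 74 k$, 394 total.
An exhaustive check of the 128 subsets confirms 394.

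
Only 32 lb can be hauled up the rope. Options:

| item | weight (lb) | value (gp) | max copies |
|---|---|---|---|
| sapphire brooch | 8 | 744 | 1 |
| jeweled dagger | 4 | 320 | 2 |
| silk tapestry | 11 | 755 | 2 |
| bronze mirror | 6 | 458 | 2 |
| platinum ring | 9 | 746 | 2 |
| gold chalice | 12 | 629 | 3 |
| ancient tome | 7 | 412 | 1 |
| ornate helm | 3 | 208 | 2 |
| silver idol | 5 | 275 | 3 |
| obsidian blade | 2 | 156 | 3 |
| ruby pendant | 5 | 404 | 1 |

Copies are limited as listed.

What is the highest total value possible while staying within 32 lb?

2712

Ranking by ratio (value/lb): sapphire brooch 93.00, platinum ring 82.89, ruby pendant 80.80, jeweled dagger 80.00.
A density-first pass picks sapphire brooch + 2×platinum ring + ruby pendant — 2640 at 31 lb.
Replace ruby pendant with jeweled dagger + obsidian blade: the trade gains 72 net, giving 2712 at 32 lb.
Every other selection either busts 32 lb or exceeds an availability limit or fails to beat 2712.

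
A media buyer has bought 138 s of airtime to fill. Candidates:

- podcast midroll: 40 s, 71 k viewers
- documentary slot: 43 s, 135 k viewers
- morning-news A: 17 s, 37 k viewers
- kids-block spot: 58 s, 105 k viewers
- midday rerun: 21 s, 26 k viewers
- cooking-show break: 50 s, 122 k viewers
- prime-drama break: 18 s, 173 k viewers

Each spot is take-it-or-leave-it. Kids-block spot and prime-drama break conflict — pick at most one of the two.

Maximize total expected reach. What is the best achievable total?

467

Taking documentary slot + morning-news A + cooking-show break + prime-drama break: 128 s used, 467 in expected reach.
No other feasible combination exceeds 467.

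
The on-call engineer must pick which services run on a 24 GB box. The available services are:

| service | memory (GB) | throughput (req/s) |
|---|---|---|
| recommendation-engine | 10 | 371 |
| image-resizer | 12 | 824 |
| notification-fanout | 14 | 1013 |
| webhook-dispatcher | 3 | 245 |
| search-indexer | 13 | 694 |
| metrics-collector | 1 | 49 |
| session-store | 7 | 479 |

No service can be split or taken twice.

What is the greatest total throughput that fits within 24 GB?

1737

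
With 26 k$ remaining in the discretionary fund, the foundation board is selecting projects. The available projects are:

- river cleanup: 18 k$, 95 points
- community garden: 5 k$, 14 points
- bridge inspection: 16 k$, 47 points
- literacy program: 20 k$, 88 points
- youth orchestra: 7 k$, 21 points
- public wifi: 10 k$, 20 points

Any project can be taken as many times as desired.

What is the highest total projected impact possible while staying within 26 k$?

116

By projected impact per k$: river cleanup 5.28, literacy program 4.40, youth orchestra 3.00, bridge inspection 2.94 lead.
Taking river cleanup + youth orchestra: 25 k$ used, 116 in projected impact.
The spare 1 k$ is too small for any remaining project, and no exchange beats 116.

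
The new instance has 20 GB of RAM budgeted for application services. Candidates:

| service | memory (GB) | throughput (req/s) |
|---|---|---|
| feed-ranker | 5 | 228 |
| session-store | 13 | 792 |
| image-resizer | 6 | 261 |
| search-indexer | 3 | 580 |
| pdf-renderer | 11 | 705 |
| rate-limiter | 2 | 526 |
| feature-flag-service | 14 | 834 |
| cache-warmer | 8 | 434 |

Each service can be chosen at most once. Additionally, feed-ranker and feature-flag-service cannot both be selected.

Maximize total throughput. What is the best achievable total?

1940

By throughput per GB: rate-limiter 263.00, search-indexer 193.33, pdf-renderer 64.09 lead.
Taking the top-ratio services first gives search-indexer + pdf-renderer + rate-limiter for 1811 (16 GB).
Dropping pdf-renderer frees 11 GB; slotting in feature-flag-service (14 GB) lifts the total to 1940 at 19 GB.
Next best is session-store + search-indexer + rate-limiter at 1898 (18 GB) — short by 42.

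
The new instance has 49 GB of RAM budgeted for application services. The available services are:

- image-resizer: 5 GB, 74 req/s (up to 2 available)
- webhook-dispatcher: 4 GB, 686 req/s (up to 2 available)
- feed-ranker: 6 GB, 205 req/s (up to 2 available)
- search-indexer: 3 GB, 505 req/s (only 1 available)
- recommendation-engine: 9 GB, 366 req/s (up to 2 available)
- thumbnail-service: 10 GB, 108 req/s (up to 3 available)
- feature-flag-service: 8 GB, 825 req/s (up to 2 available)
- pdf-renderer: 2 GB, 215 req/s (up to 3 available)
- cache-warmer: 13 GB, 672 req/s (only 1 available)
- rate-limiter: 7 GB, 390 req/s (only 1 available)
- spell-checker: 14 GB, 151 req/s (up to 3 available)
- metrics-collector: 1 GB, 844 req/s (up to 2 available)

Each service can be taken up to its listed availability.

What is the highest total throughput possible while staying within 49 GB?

6532

Greedy by ratio would take 2×webhook-dispatcher + feed-ranker + search-indexer + 2×feature-flag-service + 3×pdf-renderer + rate-limiter + 2×metrics-collector: 48 GB used, total 6455.
Dropping feed-ranker and rate-limiter frees 13 GB; slotting in cache-warmer (13 GB) lifts the total to 6532 at 48 GB.
Nothing else within 49 GB beats 6532.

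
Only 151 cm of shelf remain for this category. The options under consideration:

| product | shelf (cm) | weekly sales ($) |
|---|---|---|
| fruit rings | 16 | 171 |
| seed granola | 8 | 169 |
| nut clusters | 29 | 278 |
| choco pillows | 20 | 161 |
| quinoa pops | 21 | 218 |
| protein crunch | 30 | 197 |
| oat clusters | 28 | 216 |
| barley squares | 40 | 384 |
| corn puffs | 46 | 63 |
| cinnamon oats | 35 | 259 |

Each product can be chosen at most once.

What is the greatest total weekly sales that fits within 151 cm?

1479

A density-first pass picks fruit rings + seed granola + nut clusters + choco pillows + quinoa pops + barley squares — 1381 at 134 cm.
Dropping choco pillows frees 20 cm; slotting in cinnamon oats (35 cm) lifts the total to 1479 at 149 cm.
The closest alternative, fruit rings + seed granola + nut clusters + quinoa pops + oat clusters + barley squares, reaches only 1436.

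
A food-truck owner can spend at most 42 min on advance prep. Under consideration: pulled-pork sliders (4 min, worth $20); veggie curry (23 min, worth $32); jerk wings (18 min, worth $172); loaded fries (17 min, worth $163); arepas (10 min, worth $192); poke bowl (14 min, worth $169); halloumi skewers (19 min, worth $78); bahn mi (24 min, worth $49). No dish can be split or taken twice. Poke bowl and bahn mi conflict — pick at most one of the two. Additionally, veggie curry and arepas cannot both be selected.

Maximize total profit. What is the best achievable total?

533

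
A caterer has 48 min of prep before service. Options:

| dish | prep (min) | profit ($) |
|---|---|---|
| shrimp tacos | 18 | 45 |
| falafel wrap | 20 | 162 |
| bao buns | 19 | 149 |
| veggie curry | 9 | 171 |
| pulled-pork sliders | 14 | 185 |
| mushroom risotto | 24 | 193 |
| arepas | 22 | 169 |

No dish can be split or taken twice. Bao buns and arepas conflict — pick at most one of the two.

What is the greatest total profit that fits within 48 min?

549

The ratio heuristic lands on falafel wrap + veggie curry + pulled-pork sliders (518) but leaves 5 min idle.
The 20 min tied up in falafel wrap is better spent on mushroom risotto — total rises to 549 (47 min).
That's the maximum — no feasible swap from here does better than 549.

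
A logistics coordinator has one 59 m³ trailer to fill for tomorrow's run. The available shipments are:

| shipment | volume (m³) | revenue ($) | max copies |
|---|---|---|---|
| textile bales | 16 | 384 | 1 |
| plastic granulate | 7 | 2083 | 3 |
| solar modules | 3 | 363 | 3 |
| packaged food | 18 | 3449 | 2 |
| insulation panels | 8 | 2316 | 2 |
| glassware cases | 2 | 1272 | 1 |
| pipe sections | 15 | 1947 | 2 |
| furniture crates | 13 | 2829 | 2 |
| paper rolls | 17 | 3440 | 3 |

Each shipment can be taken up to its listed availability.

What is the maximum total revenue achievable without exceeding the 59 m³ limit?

15956

The ratio heuristic lands on 3×plastic granulate + 2×solar modules + 2×insulation panels + glassware cases + furniture crates (15708) but leaves 1 m³ idle.
The 16 m³ tied up in solar modules and furniture crates is better spent on paper rolls — total rises to 15956 (59 m³).
Every other selection either busts 59 m³ or exceeds an availability limit or fails to beat 15956.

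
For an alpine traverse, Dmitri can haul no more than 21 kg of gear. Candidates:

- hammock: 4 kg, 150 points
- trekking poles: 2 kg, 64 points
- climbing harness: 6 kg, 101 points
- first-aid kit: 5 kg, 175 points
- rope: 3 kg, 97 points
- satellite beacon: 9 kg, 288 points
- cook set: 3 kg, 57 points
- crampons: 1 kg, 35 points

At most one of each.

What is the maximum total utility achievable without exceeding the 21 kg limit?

Filling by ratio: hammock + trekking poles + first-aid kit + rope + cook set + crampons for 578, with 3 kg left unused.
Dropping rope and cook set frees 6 kg; slotting in satellite beacon (9 kg) lifts the total to 712 at 21 kg.
The closest alternative, hammock + first-aid kit + rope + satellite beacon, reaches only 710.

712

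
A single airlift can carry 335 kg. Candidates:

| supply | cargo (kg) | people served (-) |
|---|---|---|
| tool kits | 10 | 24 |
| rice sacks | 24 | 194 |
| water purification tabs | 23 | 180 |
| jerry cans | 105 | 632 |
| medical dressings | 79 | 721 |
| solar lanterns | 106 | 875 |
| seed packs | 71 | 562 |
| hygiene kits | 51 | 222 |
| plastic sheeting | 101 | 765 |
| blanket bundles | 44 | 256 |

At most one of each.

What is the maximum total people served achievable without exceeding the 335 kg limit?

A density-first pass picks tool kits + rice sacks + water purification tabs + medical dressings + solar lanterns + seed packs — 2556 at 313 kg.
Replace tool kits and seed packs with plastic sheeting: the trade gains 179 net, giving 2735 at 333 kg.
The spare 2 kg is too small for any remaining supply, and no exchange beats 2735.

2735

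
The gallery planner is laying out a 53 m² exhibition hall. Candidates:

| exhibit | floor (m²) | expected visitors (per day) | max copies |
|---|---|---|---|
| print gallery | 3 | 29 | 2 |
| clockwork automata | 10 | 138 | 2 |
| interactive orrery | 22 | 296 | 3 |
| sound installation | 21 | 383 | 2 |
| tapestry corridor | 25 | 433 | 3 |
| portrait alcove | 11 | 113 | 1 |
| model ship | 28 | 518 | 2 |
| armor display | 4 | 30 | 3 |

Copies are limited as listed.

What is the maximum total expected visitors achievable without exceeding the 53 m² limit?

951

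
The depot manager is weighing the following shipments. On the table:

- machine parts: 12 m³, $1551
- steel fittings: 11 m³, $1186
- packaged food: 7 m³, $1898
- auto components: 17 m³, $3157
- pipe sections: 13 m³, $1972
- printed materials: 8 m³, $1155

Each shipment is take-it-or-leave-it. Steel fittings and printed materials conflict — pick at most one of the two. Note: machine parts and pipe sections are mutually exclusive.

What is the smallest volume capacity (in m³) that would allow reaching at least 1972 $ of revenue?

13

Minimise m³ subject to total revenue ≥ 1972.
pipe sections: 1972 revenue at 13 m³.
No combination under 13 m³ hits 1972.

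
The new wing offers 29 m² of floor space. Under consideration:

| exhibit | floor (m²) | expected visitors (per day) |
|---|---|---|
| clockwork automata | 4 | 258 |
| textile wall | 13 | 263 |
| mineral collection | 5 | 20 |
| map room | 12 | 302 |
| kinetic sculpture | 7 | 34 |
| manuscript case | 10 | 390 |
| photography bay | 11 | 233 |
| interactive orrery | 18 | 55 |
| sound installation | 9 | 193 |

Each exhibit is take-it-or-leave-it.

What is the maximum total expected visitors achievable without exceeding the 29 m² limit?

950

Best packing: clockwork automata + map room + manuscript case — 26 m², 950 total.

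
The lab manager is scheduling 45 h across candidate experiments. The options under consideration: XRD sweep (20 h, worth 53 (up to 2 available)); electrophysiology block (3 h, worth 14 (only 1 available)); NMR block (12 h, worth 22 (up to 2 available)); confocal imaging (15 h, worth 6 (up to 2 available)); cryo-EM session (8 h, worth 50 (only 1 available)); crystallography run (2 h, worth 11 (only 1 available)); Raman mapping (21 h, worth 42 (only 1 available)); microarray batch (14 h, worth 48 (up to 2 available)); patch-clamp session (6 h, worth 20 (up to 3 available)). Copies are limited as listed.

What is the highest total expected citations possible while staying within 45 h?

183

Filling by ratio: electrophysiology block + cryo-EM session + crystallography run + 2×microarray batch for 171, with 4 h left unused.
Replace microarray batch with 3×patch-clamp session: the trade gains 12 net, giving 183 at 45 h.
Every other selection either busts 45 h or exceeds an availability limit or fails to beat 183.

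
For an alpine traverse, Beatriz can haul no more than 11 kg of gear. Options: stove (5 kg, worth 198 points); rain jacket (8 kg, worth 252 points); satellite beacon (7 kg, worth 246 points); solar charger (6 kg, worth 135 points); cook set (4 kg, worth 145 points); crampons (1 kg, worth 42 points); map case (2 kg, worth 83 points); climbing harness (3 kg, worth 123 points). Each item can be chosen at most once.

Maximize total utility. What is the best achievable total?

446

Taking stove + crampons + map case + climbing harness: 11 kg used, 446 in utility.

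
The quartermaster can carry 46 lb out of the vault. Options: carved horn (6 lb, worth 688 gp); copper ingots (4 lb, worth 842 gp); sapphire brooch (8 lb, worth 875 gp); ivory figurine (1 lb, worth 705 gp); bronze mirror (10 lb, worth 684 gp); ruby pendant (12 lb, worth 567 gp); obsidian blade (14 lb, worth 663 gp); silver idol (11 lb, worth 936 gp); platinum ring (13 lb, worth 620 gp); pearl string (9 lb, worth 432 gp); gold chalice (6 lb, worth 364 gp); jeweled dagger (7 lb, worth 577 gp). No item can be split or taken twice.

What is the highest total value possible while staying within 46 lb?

A density-first pass picks carved horn + copper ingots + sapphire brooch + ivory figurine + silver idol + gold chalice + jeweled dagger — 4987 at 43 lb.
The 7 lb tied up in jeweled dagger is better spent on bronze mirror — total rises to 5094 (46 lb).
That's the maximum — no swap from here does better than 5094.

5094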